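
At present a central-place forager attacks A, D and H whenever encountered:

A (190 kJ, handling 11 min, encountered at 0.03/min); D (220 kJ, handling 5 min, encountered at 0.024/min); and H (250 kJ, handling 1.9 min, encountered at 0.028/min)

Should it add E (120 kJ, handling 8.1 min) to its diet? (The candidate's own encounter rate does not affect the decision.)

Intake rate on the current diet: R = (0.03×190 + 0.024×220 + 0.028×250) / (1 + 0.03×11 + 0.024×5 + 0.028×1.9) = 17.98/1.503 = 11.96 kJ/min.
Profitability of E: 120/8.1 = 14.81 kJ/min.
14.81 > 11.96, so adding E raises the average — include it.

Yes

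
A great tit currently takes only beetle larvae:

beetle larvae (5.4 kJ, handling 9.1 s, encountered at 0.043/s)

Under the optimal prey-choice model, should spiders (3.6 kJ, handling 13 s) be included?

On beetle larvae alone, R = ΣλE/(1+Σλh) = 0.2322/1.391 = 0.1669 kJ/s.
spiders: E/h = 3.6/13 = 0.2769 kJ/s.
Since 0.2769 > R, including spiders increases the long-run rate.

Yes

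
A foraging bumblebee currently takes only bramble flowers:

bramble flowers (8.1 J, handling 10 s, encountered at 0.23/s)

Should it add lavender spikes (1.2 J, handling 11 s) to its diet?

Current rate: (0.23×8.1)/(1 + 0.23×10) = 0.5645 J/s.
Profitability of lavender spikes: 1.2/11 = 0.1091 J/s.
Since 0.1091 < R, time spent handling lavender spikes is better spent searching.

No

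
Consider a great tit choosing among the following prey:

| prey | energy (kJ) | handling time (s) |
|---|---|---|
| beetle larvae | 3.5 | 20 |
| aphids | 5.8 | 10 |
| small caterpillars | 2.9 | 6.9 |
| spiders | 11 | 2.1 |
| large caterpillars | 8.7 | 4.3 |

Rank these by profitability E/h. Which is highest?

spiders

Profitability E/h (kJ/s): beetle larvae = 3.5/20 = 0.175, aphids = 5.8/10 = 0.58, small caterpillars = 2.9/6.9 = 0.42, spiders = 11/2.1 = 5.24, large caterpillars = 8.7/4.3 = 2.02.
Ranked: spiders > large caterpillars > aphids > small caterpillars > beetle larvae.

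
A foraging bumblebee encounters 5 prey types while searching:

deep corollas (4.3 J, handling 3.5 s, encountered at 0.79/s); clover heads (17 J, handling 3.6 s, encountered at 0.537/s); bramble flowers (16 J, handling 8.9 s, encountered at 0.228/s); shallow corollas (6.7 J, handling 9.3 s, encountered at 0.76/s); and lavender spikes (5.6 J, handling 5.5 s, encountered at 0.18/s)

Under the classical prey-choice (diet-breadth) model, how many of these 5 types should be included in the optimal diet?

1

Rank by E/h (J/s): clover heads 4.72, bramble flowers 1.8, deep corollas 1.23, lavender spikes 1.02, shallow corollas 0.72. Include each in turn until the next type's E/h falls below the running intake rate.
Rate on top 1: 3.112. bramble flowers: 1.8 < 3.112 → exclude; stop.
Optimal diet: clover heads — 1 of 5 types.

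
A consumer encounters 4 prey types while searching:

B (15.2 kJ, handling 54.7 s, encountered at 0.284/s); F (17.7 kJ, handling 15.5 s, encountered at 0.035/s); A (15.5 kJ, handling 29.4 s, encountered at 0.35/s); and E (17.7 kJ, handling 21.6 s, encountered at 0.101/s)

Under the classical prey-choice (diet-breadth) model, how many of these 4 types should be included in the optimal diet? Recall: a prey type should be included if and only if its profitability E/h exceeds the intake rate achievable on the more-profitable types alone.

E/h in descending order: F 1.14, E 0.819, A 0.527, B 0.278 kJ/s. The optimal diet is the largest prefix of this list for which every included type satisfies E_i/h_i > R on the types above it.
Rate on top 1: 0.4016. E: 0.819 > 0.4016 → include.
Rate on top 2: 0.6464. A: 0.527 < 0.6464 → exclude; stop.
Optimal diet: F, E — 2 of 4 types.

2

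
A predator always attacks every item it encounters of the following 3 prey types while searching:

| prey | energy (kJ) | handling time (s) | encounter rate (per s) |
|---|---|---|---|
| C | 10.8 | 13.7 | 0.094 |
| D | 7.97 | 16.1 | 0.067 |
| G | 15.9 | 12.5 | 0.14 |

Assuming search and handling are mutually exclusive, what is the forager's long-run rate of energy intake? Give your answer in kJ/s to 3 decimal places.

Energy encountered per unit search time: 0.094×10.8 + 0.067×7.97 + 0.14×15.9 = 3.775 kJ/s.
Handling time per unit search time: 0.094×13.7 + 0.067×16.1 + 0.14×12.5 = 4.117.
Rate = 3.775/(1 + 4.117) = 0.7378 kJ/s.

0.738 kJ/s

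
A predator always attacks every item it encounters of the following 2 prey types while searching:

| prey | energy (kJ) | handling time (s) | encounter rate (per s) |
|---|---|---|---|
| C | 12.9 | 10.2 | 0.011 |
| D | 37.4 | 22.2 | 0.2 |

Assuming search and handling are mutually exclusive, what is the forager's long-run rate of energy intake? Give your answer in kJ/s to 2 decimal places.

R = (0.011×12.9 + 0.2×37.4) / (1 + 0.011×10.2 + 0.2×22.2) = 7.622/5.552 = 1.373 kJ/s.

1.37 kJ/s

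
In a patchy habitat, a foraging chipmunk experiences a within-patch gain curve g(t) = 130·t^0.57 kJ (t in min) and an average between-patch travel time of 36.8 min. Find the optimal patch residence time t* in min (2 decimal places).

48.78 min

Maximise g(t)/(T+t): set derivative to zero → g'(t)(T+t) = g(t).
g'(t) = 0.57·130·t^-0.43. Setting 0.57·130·t^-0.43 = 130·t^0.57/(36.8+t) gives 0.57(36.8+t) = t, so 0.43·t = 0.57×36.8.
t* = 0.57×36.8/0.43 = 48.78 min.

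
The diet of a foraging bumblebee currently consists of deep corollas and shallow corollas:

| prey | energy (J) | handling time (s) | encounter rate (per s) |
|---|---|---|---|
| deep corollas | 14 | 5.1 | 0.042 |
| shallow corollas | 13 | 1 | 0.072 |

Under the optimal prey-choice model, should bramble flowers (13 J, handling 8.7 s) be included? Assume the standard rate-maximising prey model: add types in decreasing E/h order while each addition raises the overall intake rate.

Yes

On deep corollas and shallow corollas alone, R = ΣλE/(1+Σλh) = 1.524/1.286 = 1.185 J/s.
Profitability of bramble flowers: 13/8.7 = 1.494 J/s.
1.494 > 1.185, so adding bramble flowers raises the average — include it.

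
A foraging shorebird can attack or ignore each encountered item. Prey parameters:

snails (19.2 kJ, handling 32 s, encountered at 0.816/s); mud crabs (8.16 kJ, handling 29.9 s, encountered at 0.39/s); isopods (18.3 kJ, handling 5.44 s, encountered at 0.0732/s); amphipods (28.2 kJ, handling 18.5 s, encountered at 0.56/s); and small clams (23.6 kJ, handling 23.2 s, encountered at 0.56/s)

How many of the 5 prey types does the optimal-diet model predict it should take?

Rank by E/h (kJ/s): isopods 3.36, amphipods 1.52, small clams 1.02, snails 0.6, mud crabs 0.273. Include each in turn until the next type's E/h falls below the running intake rate.
Rate on top 1: 0.9581. amphipods: 1.52 > 0.9581 → include.
Rate on top 2: 1.457. small clams: 1.02 < 1.457 → exclude; stop.
Optimal diet: isopods, amphipods — 2 of 5 types.

2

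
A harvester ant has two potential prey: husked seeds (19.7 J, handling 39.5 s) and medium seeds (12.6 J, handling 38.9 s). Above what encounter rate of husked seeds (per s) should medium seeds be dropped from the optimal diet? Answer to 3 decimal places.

At the threshold, the rate on husked seeds alone equals the profitability of medium seeds: λ·19.7/(1 + λ·39.5) = 12.6/38.9 = 0.3239.
Rearranging, λ(19.7 − 0.3239×39.5) = 0.3239, so λ = 0.3239/6.906 = 0.0469 per s.

0.047 per s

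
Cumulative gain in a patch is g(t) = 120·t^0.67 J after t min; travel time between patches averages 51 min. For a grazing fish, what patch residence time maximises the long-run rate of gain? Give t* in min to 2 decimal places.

By the marginal value theorem, leave when the instantaneous gain rate g'(t) equals the habitat-wide average g(t)/(T + t).
g'(t) = 0.67·120·t^-0.33. Setting 0.67·120·t^-0.33 = 120·t^0.67/(51+t) gives 0.67(51+t) = t, so 0.33·t = 0.67×51.
t* = 0.67×51/0.33 = 103.5 min.

103.55 min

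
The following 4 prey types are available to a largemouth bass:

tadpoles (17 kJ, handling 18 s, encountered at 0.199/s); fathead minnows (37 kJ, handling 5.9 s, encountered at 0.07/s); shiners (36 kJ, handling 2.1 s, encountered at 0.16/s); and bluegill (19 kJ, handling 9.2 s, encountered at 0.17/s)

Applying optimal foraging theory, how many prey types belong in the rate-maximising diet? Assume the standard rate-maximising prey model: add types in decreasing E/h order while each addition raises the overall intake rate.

Profitabilities (E/h, kJ/s): shiners 17.1, fathead minnows 6.27, bluegill 2.07, tadpoles 0.944. Add prey in this order while the next type's profitability exceeds the intake rate on those already taken.
Rate on top 1: 4.311. fathead minnows: 6.27 > 4.311 → include.
Rate on top 2: 4.774. bluegill: 2.07 < 4.774 → exclude; stop.
Optimal diet: shiners, fathead minnows — 2 of 4 types.

2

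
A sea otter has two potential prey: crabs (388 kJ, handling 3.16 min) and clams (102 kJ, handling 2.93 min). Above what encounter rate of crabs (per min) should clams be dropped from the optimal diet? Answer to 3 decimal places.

0.125 per min

The zero-one rule: include clams iff E₂/h₂ > λE₁/(1+λh₁). Equality gives the switch point.
λE₁h₂ = E₂ + λE₂h₁ ⇒ λ = E₂/(E₁h₂ − E₂h₁) = 102/(1137 − 322.3) = 0.1252 per min.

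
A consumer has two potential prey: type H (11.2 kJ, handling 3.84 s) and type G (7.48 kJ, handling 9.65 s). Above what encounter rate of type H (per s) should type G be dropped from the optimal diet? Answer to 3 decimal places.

Drop type G once their profitability E₂/h₂ falls below the rate achievable on type H alone: E₂/h₂ = λE₁/(1 + λh₁).
Solve for λ: λE₁h₂ = E₂(1 + λh₁) → λ(E₁h₂ − E₂h₁) = E₂ → λ = E₂/(E₁h₂ − E₂h₁).
λ = 7.48/(11.2×9.65 − 7.48×3.84) = 7.48/79.36 = 0.09426 per s.

0.094 per s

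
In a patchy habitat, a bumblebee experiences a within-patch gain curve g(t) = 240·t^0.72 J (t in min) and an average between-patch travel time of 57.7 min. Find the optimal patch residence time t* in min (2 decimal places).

148.37 min

Optimal t* satisfies g'(t*) = g(t*)/(T + t*).
g'(t) = 0.72·240·t^-0.28. Setting 0.72·240·t^-0.28 = 240·t^0.72/(57.7+t) gives 0.72(57.7+t) = t, so 0.28·t = 0.72×57.7.
t* = 0.72×57.7/0.28 = 148.4 min.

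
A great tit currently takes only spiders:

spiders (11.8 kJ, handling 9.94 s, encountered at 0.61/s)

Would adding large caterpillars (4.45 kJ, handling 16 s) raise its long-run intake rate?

No

On spiders alone, R = ΣλE/(1+Σλh) = 7.198/7.063 = 1.019 kJ/s.
Profitability of large caterpillars: 4.45/16 = 0.2781 kJ/s.
0.2781 < 1.019, so adding large caterpillars would lower the average — exclude it.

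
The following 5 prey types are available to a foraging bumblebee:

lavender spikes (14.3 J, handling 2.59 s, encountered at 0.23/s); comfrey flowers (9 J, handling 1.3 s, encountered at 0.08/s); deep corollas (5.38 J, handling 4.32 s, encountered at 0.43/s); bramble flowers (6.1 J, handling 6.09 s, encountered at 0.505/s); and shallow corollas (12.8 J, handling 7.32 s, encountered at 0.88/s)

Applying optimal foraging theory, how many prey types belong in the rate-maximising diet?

E/h in descending order: comfrey flowers 6.92, lavender spikes 5.52, shallow corollas 1.75, deep corollas 1.25, bramble flowers 1 J/s. The optimal diet is the largest prefix of this list for which every included type satisfies E_i/h_i > R on the types above it.
Rate on top 1: 0.6522. lavender spikes: 5.52 > 0.6522 → include.
Rate on top 2: 2.359. shallow corollas: 1.75 < 2.359 → exclude; stop.
Optimal diet: comfrey flowers, lavender spikes — 2 of 5 types.

2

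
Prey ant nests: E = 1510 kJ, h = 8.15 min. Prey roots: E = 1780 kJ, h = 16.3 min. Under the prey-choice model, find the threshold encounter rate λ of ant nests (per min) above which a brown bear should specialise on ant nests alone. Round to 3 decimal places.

0.176 per min

At the threshold, the rate on ant nests alone equals the profitability of roots: λ·1510/(1 + λ·8.15) = 1780/16.3 = 109.2.
Rearranging, λ(1510 − 109.2×8.15) = 109.2, so λ = 109.2/620 = 0.1761 per min.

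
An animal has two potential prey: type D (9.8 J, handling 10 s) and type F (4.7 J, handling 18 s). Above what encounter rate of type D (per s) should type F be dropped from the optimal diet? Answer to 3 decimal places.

Drop type F once their profitability E₂/h₂ falls below the rate achievable on type D alone: E₂/h₂ = λE₁/(1 + λh₁).
Solve for λ: λE₁h₂ = E₂(1 + λh₁) → λ(E₁h₂ − E₂h₁) = E₂ → λ = E₂/(E₁h₂ − E₂h₁).
λ = 4.7/(9.8×18 − 4.7×10) = 4.7/129.4 = 0.03632 per s.

0.036 per s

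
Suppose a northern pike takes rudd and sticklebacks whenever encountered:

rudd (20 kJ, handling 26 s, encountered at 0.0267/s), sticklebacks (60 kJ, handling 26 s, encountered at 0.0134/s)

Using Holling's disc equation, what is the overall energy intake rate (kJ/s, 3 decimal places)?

0.655 kJ/s

Energy encountered per unit search time: 0.0267×20 + 0.0134×60 = 1.338 kJ/s.
Handling time per unit search time: 0.0267×26 + 0.0134×26 = 1.043.
Rate = 1.338/(1 + 1.043) = 0.655 kJ/s.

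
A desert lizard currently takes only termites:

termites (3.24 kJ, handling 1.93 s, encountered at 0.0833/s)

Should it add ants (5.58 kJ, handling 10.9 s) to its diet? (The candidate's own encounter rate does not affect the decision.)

Yes

Current rate: (0.0833×3.24)/(1 + 0.0833×1.93) = 0.2325 kJ/s.
Profitability of ants: 5.58/10.9 = 0.5119 kJ/s.
Since 0.5119 > R, including ants increases the long-run rate.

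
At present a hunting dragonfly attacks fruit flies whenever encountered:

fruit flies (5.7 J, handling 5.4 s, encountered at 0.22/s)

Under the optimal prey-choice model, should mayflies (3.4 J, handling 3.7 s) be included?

Current rate: (0.22×5.7)/(1 + 0.22×5.4) = 0.5731 J/s.
mayflies: E/h = 3.4/3.7 = 0.9189 J/s.
0.9189 > 0.5731, so adding mayflies raises the average — include it.

Yes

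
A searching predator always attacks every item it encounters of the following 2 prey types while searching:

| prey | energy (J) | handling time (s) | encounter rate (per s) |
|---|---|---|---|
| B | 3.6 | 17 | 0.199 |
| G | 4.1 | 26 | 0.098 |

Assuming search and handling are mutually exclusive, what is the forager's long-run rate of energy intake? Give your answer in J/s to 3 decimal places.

0.161 J/s

Energy encountered per unit search time: 0.199×3.6 + 0.098×4.1 = 1.118 J/s.
Handling time per unit search time: 0.199×17 + 0.098×26 = 5.931.
Rate = 1.118/(1 + 5.931) = 0.1613 J/s.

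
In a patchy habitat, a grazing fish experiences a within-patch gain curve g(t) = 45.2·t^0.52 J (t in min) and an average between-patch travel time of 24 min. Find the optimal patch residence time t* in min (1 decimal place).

26.0 min

Maximise g(t)/(T+t): set derivative to zero → g'(t)(T+t) = g(t).
g'(t) = 0.52·45.2·t^-0.48. Setting 0.52·45.2·t^-0.48 = 45.2·t^0.52/(24+t) gives 0.52(24+t) = t, so 0.48·t = 0.52×24.
t* = 0.52×24/0.48 = 26 min.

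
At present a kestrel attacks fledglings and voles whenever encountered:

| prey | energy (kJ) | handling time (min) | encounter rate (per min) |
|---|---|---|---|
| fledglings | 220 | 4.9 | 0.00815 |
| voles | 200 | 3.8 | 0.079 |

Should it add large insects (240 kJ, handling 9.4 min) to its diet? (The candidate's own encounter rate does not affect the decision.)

Yes

On fledglings and voles alone, R = ΣλE/(1+Σλh) = 17.59/1.34 = 13.13 kJ/min.
large insects: E/h = 240/9.4 = 25.53 kJ/min.
Since 25.53 > R, including large insects increases the long-run rate.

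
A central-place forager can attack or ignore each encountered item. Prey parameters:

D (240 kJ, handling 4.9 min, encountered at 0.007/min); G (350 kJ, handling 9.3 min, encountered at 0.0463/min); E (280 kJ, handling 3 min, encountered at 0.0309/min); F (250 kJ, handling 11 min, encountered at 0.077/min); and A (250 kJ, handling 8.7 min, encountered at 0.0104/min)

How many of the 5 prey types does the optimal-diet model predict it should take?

5

Profitabilities (E/h, kJ/min): E 93.3, D 49, G 37.6, A 28.7, F 22.7. Add prey in this order while the next type's profitability exceeds the intake rate on those already taken.
Rate on top 1: 7.918. D: 49 > 7.918 → include.
Rate on top 2: 9.168. G: 37.6 > 9.168 → include.
Rate on top 3: 17.04. A: 28.7 > 17.04 → include.
Rate on top 4: 17.68. F: 22.7 > 17.68 → include.
Optimal diet: E, D, G, A, F — 5 of 5 types.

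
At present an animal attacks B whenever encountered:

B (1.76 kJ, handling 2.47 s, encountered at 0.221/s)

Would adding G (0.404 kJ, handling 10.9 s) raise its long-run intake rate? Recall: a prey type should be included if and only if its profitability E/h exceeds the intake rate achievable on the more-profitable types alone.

No

Current rate: (0.221×1.76)/(1 + 0.221×2.47) = 0.2516 kJ/s.
G: E/h = 0.404/10.9 = 0.03706 kJ/s.
0.03706 < 0.2516, so adding G would lower the average — exclude it.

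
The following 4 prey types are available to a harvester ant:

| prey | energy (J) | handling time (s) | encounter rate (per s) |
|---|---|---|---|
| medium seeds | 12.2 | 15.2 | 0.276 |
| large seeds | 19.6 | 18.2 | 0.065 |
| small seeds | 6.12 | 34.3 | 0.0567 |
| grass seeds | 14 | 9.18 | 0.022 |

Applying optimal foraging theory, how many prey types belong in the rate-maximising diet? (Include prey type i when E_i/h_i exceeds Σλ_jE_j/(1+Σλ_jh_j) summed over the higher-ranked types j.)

3

Profitabilities (E/h, J/s): grass seeds 1.53, large seeds 1.08, medium seeds 0.803, small seeds 0.178. Add prey in this order while the next type's profitability exceeds the intake rate on those already taken.
Rate on top 1: 0.2562. large seeds: 1.08 > 0.2562 → include.
Rate on top 2: 0.6633. medium seeds: 0.803 > 0.6633 → include.
Rate on top 3: 0.7521. small seeds: 0.178 < 0.7521 → exclude; stop.
Optimal diet: grass seeds, large seeds, medium seeds — 3 of 4 types.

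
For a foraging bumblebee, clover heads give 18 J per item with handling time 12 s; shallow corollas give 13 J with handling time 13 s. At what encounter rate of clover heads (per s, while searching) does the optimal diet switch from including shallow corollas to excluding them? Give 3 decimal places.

0.167 per s

At the threshold, the rate on clover heads alone equals the profitability of shallow corollas: λ·18/(1 + λ·12) = 13/13 = 1.
Rearranging, λ(18 − 1×12) = 1, so λ = 1/6 = 0.1667 per s.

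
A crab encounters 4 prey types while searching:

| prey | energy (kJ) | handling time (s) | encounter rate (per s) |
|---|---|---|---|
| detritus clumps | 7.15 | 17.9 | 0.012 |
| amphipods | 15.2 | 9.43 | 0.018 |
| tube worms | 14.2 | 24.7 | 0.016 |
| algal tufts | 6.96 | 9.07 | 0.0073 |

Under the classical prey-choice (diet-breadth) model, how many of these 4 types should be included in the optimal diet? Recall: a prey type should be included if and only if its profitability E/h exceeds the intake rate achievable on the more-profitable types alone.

4

Profitabilities (E/h, kJ/s): amphipods 1.61, algal tufts 0.767, tube worms 0.575, detritus clumps 0.399. Add prey in this order while the next type's profitability exceeds the intake rate on those already taken.
Rate on top 1: 0.2339. algal tufts: 0.767 > 0.2339 → include.
Rate on top 2: 0.2625. tube worms: 0.575 > 0.2625 → include.
Rate on top 3: 0.3382. detritus clumps: 0.399 > 0.3382 → include.
Optimal diet: amphipods, algal tufts, tube worms, detritus clumps — 4 of 4 types.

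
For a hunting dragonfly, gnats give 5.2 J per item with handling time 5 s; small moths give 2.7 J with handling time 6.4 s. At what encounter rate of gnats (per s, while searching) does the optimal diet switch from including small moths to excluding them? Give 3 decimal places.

0.137 per s

Drop small moths once their profitability E₂/h₂ falls below the rate achievable on gnats alone: E₂/h₂ = λE₁/(1 + λh₁).
Solve for λ: λE₁h₂ = E₂(1 + λh₁) → λ(E₁h₂ − E₂h₁) = E₂ → λ = E₂/(E₁h₂ − E₂h₁).
λ = 2.7/(5.2×6.4 − 2.7×5) = 2.7/19.78 = 0.1365 per s.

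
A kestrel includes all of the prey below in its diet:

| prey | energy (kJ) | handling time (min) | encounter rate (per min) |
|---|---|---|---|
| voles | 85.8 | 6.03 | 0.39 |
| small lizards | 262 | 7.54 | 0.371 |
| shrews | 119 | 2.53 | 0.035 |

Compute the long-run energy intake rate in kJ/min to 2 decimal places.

Energy encountered per unit search time: 0.39×85.8 + 0.371×262 + 0.035×119 = 134.8 kJ/min.
Handling time per unit search time: 0.39×6.03 + 0.371×7.54 + 0.035×2.53 = 5.238.
Rate = 134.8/(1 + 5.238) = 21.62 kJ/min.

21.62 kJ/min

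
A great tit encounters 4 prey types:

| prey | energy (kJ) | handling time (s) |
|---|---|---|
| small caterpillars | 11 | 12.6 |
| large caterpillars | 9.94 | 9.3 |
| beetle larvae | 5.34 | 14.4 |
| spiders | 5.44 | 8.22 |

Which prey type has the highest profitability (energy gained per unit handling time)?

Profitability E/h (kJ/s): small caterpillars = 11/12.6 = 0.873, large caterpillars = 9.94/9.3 = 1.07, beetle larvae = 5.34/14.4 = 0.371, spiders = 5.44/8.22 = 0.662.
Ranked: large caterpillars > small caterpillars > spiders > beetle larvae.

large caterpillars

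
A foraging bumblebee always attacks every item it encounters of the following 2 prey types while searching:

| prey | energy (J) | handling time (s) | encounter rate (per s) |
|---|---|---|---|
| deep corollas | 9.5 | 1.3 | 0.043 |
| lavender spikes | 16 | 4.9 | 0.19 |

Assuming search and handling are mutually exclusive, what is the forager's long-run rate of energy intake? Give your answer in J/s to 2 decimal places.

Energy encountered per unit search time: 0.043×9.5 + 0.19×16 = 3.449 J/s.
Handling time per unit search time: 0.043×1.3 + 0.19×4.9 = 0.9869.
Rate = 3.449/(1 + 0.9869) = 1.736 J/s.

1.74 J/s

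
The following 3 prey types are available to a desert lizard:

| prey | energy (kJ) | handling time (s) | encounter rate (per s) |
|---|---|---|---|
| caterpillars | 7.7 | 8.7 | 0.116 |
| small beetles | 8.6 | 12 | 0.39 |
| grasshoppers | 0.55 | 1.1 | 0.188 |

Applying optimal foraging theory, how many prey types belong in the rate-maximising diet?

2

E/h in descending order: caterpillars 0.885, small beetles 0.717, grasshoppers 0.5 kJ/s. The optimal diet is the largest prefix of this list for which every included type satisfies E_i/h_i > R on the types above it.
Rate on top 1: 0.4446. small beetles: 0.717 > 0.4446 → include.
Rate on top 2: 0.6349. grasshoppers: 0.5 < 0.6349 → exclude; stop.
Optimal diet: caterpillars, small beetles — 2 of 3 types.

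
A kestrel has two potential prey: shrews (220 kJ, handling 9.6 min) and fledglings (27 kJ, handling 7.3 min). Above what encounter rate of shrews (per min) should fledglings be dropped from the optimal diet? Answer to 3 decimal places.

The zero-one rule: include fledglings iff E₂/h₂ > λE₁/(1+λh₁). Equality gives the switch point.
λE₁h₂ = E₂ + λE₂h₁ ⇒ λ = E₂/(E₁h₂ − E₂h₁) = 27/(1606 − 259.2) = 0.02005 per min.

0.020 per min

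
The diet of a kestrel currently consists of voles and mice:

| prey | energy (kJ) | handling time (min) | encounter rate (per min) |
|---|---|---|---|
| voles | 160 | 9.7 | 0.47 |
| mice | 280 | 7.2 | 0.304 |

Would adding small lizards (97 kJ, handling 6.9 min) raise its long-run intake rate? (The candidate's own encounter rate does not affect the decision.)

No

On voles and mice alone, R = ΣλE/(1+Σλh) = 160.3/7.748 = 20.69 kJ/min.
small lizards: E/h = 97/6.9 = 14.06 kJ/min.
Since 14.06 < R, time spent handling small lizards is better spent searching.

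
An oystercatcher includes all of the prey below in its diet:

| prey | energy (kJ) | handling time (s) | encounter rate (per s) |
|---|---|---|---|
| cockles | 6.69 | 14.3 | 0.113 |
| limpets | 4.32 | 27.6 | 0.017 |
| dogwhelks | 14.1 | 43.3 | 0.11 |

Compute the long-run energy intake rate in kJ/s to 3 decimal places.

R = (0.113×6.69 + 0.017×4.32 + 0.11×14.1) / (1 + 0.113×14.3 + 0.017×27.6 + 0.11×43.3) = 2.38/7.848 = 0.3033 kJ/s.

0.303 kJ/s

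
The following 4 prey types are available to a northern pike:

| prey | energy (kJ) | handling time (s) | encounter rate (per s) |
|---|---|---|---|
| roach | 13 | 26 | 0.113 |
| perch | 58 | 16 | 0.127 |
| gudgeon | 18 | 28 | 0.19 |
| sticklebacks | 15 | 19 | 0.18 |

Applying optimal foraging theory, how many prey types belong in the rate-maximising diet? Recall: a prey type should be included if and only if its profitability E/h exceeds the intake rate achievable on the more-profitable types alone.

1

E/h in descending order: perch 3.62, sticklebacks 0.789, gudgeon 0.643, roach 0.5 kJ/s. The optimal diet is the largest prefix of this list for which every included type satisfies E_i/h_i > R on the types above it.
Rate on top 1: 2.429. sticklebacks: 0.789 < 2.429 → exclude; stop.
Optimal diet: perch — 1 of 4 types.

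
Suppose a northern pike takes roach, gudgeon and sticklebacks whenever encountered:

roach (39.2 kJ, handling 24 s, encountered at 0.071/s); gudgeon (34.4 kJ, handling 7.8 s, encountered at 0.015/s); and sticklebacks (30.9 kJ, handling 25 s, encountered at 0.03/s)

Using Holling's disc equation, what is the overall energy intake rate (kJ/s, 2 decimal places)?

1.18 kJ/s

R = Σλ_iE_i / (1 + Σλ_ih_i)
Numerator: 0.071×39.2 + 0.015×34.4 + 0.03×30.9 = 4.226
Denominator: 1 + 0.071×24 + 0.015×7.8 + 0.03×25 = 3.571
R = 4.226/3.571 = 1.183 kJ/s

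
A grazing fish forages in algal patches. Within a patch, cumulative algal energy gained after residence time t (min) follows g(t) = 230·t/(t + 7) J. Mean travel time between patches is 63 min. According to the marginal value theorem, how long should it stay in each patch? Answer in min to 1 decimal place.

By the marginal value theorem, leave when the instantaneous gain rate g'(t) equals the habitat-wide average g(t)/(T + t).
g'(t) = 230·7/(t + 7)². Setting 230·7/(t+7)² = 230t/[(t+7)(63+t)] gives 7(63+t) = t(t+7), so t² = 7×63 = 441.
t* = √441 = 21 min.

21.0 min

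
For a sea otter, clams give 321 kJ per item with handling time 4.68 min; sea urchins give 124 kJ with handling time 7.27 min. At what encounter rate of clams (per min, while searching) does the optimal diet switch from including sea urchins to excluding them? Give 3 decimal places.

Drop sea urchins once their profitability E₂/h₂ falls below the rate achievable on clams alone: E₂/h₂ = λE₁/(1 + λh₁).
Solve for λ: λE₁h₂ = E₂(1 + λh₁) → λ(E₁h₂ − E₂h₁) = E₂ → λ = E₂/(E₁h₂ − E₂h₁).
λ = 124/(321×7.27 − 124×4.68) = 124/1753 = 0.07072 per min.

0.071 per min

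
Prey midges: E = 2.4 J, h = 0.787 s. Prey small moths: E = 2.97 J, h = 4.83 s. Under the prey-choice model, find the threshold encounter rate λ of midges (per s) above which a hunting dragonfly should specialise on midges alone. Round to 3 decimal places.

At the threshold, the rate on midges alone equals the profitability of small moths: λ·2.4/(1 + λ·0.787) = 2.97/4.83 = 0.6149.
Rearranging, λ(2.4 − 0.6149×0.787) = 0.6149, so λ = 0.6149/1.916 = 0.3209 per s.

0.321 per s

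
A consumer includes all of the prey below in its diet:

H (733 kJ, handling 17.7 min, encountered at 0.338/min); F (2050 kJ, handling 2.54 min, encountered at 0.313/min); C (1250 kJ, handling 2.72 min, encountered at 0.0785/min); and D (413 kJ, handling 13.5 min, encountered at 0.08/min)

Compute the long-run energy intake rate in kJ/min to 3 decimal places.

Energy encountered per unit search time: 0.338×733 + 0.313×2050 + 0.0785×1250 + 0.08×413 = 1021 kJ/min.
Handling time per unit search time: 0.338×17.7 + 0.313×2.54 + 0.0785×2.72 + 0.08×13.5 = 8.071.
Rate = 1021/(1 + 8.071) = 112.5 kJ/min.

112.507 kJ/min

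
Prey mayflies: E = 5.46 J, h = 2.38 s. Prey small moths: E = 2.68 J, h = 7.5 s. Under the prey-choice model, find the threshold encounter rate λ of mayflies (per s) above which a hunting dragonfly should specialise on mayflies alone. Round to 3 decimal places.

0.078 per s

At the threshold, the rate on mayflies alone equals the profitability of small moths: λ·5.46/(1 + λ·2.38) = 2.68/7.5 = 0.3573.
Rearranging, λ(5.46 − 0.3573×2.38) = 0.3573, so λ = 0.3573/4.61 = 0.07752 per s.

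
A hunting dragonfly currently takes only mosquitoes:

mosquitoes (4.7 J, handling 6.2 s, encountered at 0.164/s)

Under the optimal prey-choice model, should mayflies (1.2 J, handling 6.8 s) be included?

No

On mosquitoes alone, R = ΣλE/(1+Σλh) = 0.7708/2.017 = 0.3822 J/s.
Profitability of mayflies: 1.2/6.8 = 0.1765 J/s.
0.1765 < 0.3822, so adding mayflies would lower the average — exclude it.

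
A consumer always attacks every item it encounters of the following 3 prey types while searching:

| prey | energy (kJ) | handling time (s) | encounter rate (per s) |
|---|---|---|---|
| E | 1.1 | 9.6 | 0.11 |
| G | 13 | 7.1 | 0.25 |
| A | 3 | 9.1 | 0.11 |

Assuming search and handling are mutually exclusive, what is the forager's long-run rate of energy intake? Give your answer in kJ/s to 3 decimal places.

Energy encountered per unit search time: 0.11×1.1 + 0.25×13 + 0.11×3 = 3.701 kJ/s.
Handling time per unit search time: 0.11×9.6 + 0.25×7.1 + 0.11×9.1 = 3.832.
Rate = 3.701/(1 + 3.832) = 0.7659 kJ/s.

0.766 kJ/s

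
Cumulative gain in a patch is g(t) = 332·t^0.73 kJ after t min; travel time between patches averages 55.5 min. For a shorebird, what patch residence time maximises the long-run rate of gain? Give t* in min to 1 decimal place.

150.1 min

Maximise g(t)/(T+t): set derivative to zero → g'(t)(T+t) = g(t).
g'(t) = 0.73·332·t^-0.27. Setting 0.73·332·t^-0.27 = 332·t^0.73/(55.5+t) gives 0.73(55.5+t) = t, so 0.27·t = 0.73×55.5.
t* = 0.73×55.5/0.27 = 150.1 min.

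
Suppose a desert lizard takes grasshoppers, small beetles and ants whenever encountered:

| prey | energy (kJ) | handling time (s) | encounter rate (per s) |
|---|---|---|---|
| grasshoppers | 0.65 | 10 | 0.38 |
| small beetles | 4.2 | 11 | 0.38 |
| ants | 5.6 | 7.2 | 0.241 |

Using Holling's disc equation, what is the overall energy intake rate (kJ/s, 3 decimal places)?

Energy encountered per unit search time: 0.38×0.65 + 0.38×4.2 + 0.241×5.6 = 3.193 kJ/s.
Handling time per unit search time: 0.38×10 + 0.38×11 + 0.241×7.2 = 9.715.
Rate = 3.193/(1 + 9.715) = 0.298 kJ/s.

0.298 kJ/s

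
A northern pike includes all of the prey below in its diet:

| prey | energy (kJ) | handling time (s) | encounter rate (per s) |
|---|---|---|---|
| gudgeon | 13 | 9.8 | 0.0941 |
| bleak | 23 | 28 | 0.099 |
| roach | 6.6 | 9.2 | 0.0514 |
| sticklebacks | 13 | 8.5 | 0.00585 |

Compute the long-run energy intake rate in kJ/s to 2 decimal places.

R = Σλ_iE_i / (1 + Σλ_ih_i)
Numerator: 0.0941×13 + 0.099×23 + 0.0514×6.6 + 0.00585×13 = 3.916
Denominator: 1 + 0.0941×9.8 + 0.099×28 + 0.0514×9.2 + 0.00585×8.5 = 5.217
R = 3.916/5.217 = 0.7506 kJ/s

0.75 kJ/s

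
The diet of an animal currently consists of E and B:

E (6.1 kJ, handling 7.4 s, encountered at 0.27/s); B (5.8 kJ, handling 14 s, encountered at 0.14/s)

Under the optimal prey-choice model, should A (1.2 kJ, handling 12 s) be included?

Current rate: (0.27×6.1 + 0.14×5.8)/(1 + 0.27×7.4 + 0.14×14) = 0.496 kJ/s.
Profitability of A: 1.2/12 = 0.1 kJ/s.
0.1 < 0.496, so adding A would lower the average — exclude it.

No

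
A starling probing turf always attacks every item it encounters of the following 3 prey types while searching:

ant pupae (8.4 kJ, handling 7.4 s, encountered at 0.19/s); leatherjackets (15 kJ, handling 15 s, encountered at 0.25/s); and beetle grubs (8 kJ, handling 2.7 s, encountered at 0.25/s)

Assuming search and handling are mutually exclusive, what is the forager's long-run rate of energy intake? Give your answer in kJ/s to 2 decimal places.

1.08 kJ/s

R = (0.19×8.4 + 0.25×15 + 0.25×8) / (1 + 0.19×7.4 + 0.25×15 + 0.25×2.7) = 7.346/6.831 = 1.075 kJ/s.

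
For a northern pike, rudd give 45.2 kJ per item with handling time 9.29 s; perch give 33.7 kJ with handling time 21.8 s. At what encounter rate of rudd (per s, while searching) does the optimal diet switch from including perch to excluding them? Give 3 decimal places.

0.050 per s

At the threshold, the rate on rudd alone equals the profitability of perch: λ·45.2/(1 + λ·9.29) = 33.7/21.8 = 1.546.
Rearranging, λ(45.2 − 1.546×9.29) = 1.546, so λ = 1.546/30.84 = 0.05013 per s.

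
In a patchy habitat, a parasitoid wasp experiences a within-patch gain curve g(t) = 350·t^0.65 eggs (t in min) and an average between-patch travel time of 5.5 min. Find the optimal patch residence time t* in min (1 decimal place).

10.2 min

Maximise g(t)/(T+t): set derivative to zero → g'(t)(T+t) = g(t).
g'(t) = 0.65·350·t^-0.35. Setting 0.65·350·t^-0.35 = 350·t^0.65/(5.5+t) gives 0.65(5.5+t) = t, so 0.35·t = 0.65×5.5.
t* = 0.65×5.5/0.35 = 10.21 min.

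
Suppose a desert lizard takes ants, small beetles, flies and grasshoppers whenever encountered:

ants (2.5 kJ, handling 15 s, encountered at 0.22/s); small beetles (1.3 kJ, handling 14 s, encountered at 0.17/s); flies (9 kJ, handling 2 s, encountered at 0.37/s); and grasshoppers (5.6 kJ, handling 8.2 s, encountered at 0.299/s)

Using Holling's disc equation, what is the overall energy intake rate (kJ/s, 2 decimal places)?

R = Σλ_iE_i / (1 + Σλ_ih_i)
Numerator: 0.22×2.5 + 0.17×1.3 + 0.37×9 + 0.299×5.6 = 5.775
Denominator: 1 + 0.22×15 + 0.17×14 + 0.37×2 + 0.299×8.2 = 9.872
R = 5.775/9.872 = 0.585 kJ/s

0.59 kJ/s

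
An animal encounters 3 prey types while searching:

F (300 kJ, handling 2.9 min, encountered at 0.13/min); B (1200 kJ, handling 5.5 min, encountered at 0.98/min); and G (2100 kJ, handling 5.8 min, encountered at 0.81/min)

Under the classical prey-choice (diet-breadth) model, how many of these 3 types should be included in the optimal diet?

Rank by E/h (kJ/min): G 362, B 218, F 103. Include each in turn until the next type's E/h falls below the running intake rate.
Rate on top 1: 298.5. B: 218 < 298.5 → exclude; stop.
Optimal diet: G — 1 of 3 types.

1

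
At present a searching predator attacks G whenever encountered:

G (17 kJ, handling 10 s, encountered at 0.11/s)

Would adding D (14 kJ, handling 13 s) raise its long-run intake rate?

Yes

Intake rate on the current diet: R = (0.11×17) / (1 + 0.11×10) = 1.87/2.1 = 0.8905 kJ/s.
D: E/h = 14/13 = 1.077 kJ/s.
Since 1.077 > R, including D increases the long-run rate.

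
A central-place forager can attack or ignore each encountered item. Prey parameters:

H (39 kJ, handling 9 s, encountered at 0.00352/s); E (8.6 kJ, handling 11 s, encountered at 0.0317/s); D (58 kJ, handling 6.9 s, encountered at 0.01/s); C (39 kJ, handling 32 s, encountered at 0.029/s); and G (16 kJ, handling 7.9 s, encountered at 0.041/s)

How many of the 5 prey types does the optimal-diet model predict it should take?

4

Rank by E/h (kJ/s): D 8.41, H 4.33, G 2.03, C 1.22, E 0.782. Include each in turn until the next type's E/h falls below the running intake rate.
Rate on top 1: 0.5426. H: 4.33 > 0.5426 → include.
Rate on top 2: 0.6517. G: 2.03 > 0.6517 → include.
Rate on top 3: 0.964. C: 1.22 > 0.964 → include.
Rate on top 4: 1.064. E: 0.782 < 1.064 → exclude; stop.
Optimal diet: D, H, G, C — 4 of 5 types.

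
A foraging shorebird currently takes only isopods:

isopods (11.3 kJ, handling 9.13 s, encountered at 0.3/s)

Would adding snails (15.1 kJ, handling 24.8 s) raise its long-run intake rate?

No

Current rate: (0.3×11.3)/(1 + 0.3×9.13) = 0.9067 kJ/s.
snails: E/h = 15.1/24.8 = 0.6089 kJ/s.
0.6089 < 0.9067, so adding snails would lower the average — exclude it.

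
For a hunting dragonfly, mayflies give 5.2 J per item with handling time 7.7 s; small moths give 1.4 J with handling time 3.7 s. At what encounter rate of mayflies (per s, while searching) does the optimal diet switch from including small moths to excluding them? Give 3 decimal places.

0.165 per s

At the threshold, the rate on mayflies alone equals the profitability of small moths: λ·5.2/(1 + λ·7.7) = 1.4/3.7 = 0.3784.
Rearranging, λ(5.2 − 0.3784×7.7) = 0.3784, so λ = 0.3784/2.286 = 0.1655 per s.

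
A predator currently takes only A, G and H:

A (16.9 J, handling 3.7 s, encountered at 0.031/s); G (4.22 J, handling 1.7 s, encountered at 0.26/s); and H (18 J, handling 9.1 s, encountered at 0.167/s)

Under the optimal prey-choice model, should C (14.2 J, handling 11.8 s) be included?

Intake rate on the current diet: R = (0.031×16.9 + 0.26×4.22 + 0.167×18) / (1 + 0.031×3.7 + 0.26×1.7 + 0.167×9.1) = 4.627/3.076 = 1.504 J/s.
C: E/h = 14.2/11.8 = 1.203 J/s.
1.203 < 1.504, so adding C would lower the average — exclude it.

No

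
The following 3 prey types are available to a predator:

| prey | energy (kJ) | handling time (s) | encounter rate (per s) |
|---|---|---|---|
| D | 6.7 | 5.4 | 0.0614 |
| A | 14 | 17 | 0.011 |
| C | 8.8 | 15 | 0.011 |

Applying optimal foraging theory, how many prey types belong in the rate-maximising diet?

3

Rank by E/h (kJ/s): D 1.24, A 0.824, C 0.587. Include each in turn until the next type's E/h falls below the running intake rate.
Rate on top 1: 0.3089. A: 0.824 > 0.3089 → include.
Rate on top 2: 0.3723. C: 0.587 > 0.3723 → include.
Optimal diet: D, A, C — 3 of 3 types.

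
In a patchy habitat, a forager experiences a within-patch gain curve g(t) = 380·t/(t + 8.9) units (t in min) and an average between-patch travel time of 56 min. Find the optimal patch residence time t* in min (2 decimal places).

Optimal t* satisfies g'(t*) = g(t*)/(T + t*).
g'(t) = 380·8.9/(t + 8.9)². Setting 380·8.9/(t+8.9)² = 380t/[(t+8.9)(56+t)] gives 8.9(56+t) = t(t+8.9), so t² = 8.9×56 = 498.4.
t* = √498.4 = 22.32 min.

22.32 min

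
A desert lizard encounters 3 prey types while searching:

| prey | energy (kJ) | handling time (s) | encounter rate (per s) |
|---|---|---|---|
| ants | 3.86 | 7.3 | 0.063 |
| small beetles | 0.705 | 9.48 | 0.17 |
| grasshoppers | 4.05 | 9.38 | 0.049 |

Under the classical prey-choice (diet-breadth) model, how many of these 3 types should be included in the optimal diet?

Rank by E/h (kJ/s): ants 0.529, grasshoppers 0.432, small beetles 0.0744. Include each in turn until the next type's E/h falls below the running intake rate.
Rate on top 1: 0.1666. grasshoppers: 0.432 > 0.1666 → include.
Rate on top 2: 0.2301. small beetles: 0.0744 < 0.2301 → exclude; stop.
Optimal diet: ants, grasshoppers — 2 of 3 types.

2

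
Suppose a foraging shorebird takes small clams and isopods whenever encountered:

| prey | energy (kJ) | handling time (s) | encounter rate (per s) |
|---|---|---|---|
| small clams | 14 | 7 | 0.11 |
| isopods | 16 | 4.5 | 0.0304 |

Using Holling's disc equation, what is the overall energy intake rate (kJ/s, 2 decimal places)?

R = Σλ_iE_i / (1 + Σλ_ih_i)
Numerator: 0.11×14 + 0.0304×16 = 2.026
Denominator: 1 + 0.11×7 + 0.0304×4.5 = 1.907
R = 2.026/1.907 = 1.063 kJ/s

1.06 kJ/s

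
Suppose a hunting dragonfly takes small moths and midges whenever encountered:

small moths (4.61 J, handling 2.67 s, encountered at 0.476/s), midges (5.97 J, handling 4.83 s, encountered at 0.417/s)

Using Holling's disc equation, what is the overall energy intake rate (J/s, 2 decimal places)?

R = Σλ_iE_i / (1 + Σλ_ih_i)
Numerator: 0.476×4.61 + 0.417×5.97 = 4.684
Denominator: 1 + 0.476×2.67 + 0.417×4.83 = 4.285
R = 4.684/4.285 = 1.093 J/s

1.09 J/s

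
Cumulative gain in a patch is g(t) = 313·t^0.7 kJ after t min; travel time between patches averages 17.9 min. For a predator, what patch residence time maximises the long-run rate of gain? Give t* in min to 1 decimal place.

Maximise g(t)/(T+t): set derivative to zero → g'(t)(T+t) = g(t).
g'(t) = 0.7·313·t^-0.3. Setting 0.7·313·t^-0.3 = 313·t^0.7/(17.9+t) gives 0.7(17.9+t) = t, so 0.30·t = 0.7×17.9.
t* = 0.7×17.9/0.30 = 41.77 min.

41.8 min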